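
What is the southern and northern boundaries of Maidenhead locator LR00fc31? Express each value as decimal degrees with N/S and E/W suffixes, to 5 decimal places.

Field L=11, R=17: +11·20° lon, +17·10° lat → SW at lon 40°, lat 80°.
Square 0, 0: +0·2° lon, +0·1° lat → SW at lon 40°, lat 80°.
Subsquare f=5, c=2: +5·0.0833333° lon, +2·0.0416667° lat → SW at lon 40.4167°, lat 80.0833°.
Extended square 3, 1: +3·0.00833333° lon, +1·0.00416667° lat → SW at lon 40.4417°, lat 80.0875°.
Cell spans 0.00833333° lon × 0.00416667° lat.
south 80.08750° N, north 80.09167° N.

80.08750° N, 80.09167° N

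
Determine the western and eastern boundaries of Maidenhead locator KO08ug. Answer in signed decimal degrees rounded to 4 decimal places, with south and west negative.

Field K=10, O=14: +10·20° lon, +14·10° lat → SW at lon 20°, lat 50°.
Square 0, 8: +0·2° lon, +8·1° lat → SW at lon 20°, lat 58°.
Subsquare u=20, g=6: +20·0.0833333° lon, +6·0.0416667° lat → SW at lon 21.6667°, lat 58.25°.
Cell spans 0.0833333° lon × 0.0416667° lat.
west 21.6667, east 21.7500.

21.6667, 21.7500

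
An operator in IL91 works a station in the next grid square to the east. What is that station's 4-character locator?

JL01

Longitude square 9; +1 → 10, wraps to 0, carry into field.
Longitude field I = 8; +1 → 9 = J.
The latitude characters are unchanged.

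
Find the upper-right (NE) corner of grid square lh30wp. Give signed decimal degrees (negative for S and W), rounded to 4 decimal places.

-19.3333, 47.9167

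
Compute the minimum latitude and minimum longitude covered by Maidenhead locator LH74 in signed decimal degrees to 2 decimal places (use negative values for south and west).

Field L=11, H=7: +11·20° lon, +7·10° lat → SW at lon 40°, lat -20°.
Square 7, 4: +7·2° lon, +4·1° lat → SW at lon 54°, lat -16°.
latitude -16.00, longitude 54.00.

-16.00, 54.00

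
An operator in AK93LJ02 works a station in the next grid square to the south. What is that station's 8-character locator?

AK93lj01

Latitude extended square 2; −1 → 1.
The longitude characters are unchanged.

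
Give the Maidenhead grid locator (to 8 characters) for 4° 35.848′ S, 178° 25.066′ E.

Add 180° to longitude and 90° to latitude: 358.41777, 85.40253.
Field: lon ⌊358.41777/20⌋ = 17 → R; lat ⌊85.40253/10⌋ = 8 → I.
Square: lon ⌊18.41777/2⌋ = 9; lat ⌊5.40253/1⌋ = 5.
Subsquare: lon ⌊0.41777/0.0833333⌋ = 5 → f; lat ⌊0.40253/0.0416667⌋ = 9 → j.
Extended square: lon ⌊0.00110/0.00833333⌋ = 0; lat ⌊0.02753/0.00416667⌋ = 6.

RI95fj06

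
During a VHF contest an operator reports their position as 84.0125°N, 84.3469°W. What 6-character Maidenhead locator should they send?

Shift to the Maidenhead origin (180°W, 90°S): lon 95.6531, lat 174.0125.
Field: lon ⌊95.6531/20⌋ = 4 → E; lat ⌊174.0125/10⌋ = 17 → R.
Square: lon ⌊15.6531/2⌋ = 7; lat ⌊4.0125/1⌋ = 4.
Subsquare: lon ⌊1.6531/0.0833333⌋ = 19 → t; lat ⌊0.0125/0.0416667⌋ = 0 → a.

ER74ta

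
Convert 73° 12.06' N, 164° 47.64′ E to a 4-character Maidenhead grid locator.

RQ23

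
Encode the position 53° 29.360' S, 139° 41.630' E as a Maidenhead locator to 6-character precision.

PD96um

Add 180° to longitude and 90° to latitude: 319.6938, 36.5107.
Field: 319.6938/20 → 15 → P, 36.5107/10 → 3 → D; chars PD.
Square: 19.6938/2 → 9, 6.5107/1 → 6; chars 96.
Subsquare: 1.6938/0.0833333 → 20 → u, 0.5107/0.0416667 → 12 → m; chars um.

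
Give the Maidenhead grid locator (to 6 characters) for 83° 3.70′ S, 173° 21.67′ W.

AA36hw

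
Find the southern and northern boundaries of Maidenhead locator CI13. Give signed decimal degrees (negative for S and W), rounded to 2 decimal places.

-7.00, -6.00

Field C=2, I=8: +2·20° lon, +8·10° lat → SW at lon -140°, lat -10°.
Square 1, 3: +1·2° lon, +3·1° lat → SW at lon -138°, lat -7°.
Cell spans 2° lon × 1° lat.
south -7.00, north -6.00.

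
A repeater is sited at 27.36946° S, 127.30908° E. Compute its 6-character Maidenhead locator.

PG32pp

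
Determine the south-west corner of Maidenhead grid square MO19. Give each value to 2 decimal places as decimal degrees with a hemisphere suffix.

Field M=12, O=14: +12·20° lon, +14·10° lat → SW at lon 60°, lat 50°.
Square 1, 9: +1·2° lon, +9·1° lat → SW at lon 62°, lat 59°.
latitude 59.00° N, longitude 62.00° E.

59.00° N, 62.00° E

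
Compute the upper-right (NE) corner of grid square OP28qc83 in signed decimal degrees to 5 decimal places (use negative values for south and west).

68.10000, 105.40833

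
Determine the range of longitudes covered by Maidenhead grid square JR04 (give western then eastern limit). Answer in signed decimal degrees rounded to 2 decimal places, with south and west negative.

Field J=9, R=17: +9·20° lon, +17·10° lat → SW at lon 0°, lat 80°.
Square 0, 4: +0·2° lon, +4·1° lat → SW at lon 0°, lat 84°.
Cell spans 2° lon × 1° lat.
west 0.00, east 2.00.

0.00, 2.00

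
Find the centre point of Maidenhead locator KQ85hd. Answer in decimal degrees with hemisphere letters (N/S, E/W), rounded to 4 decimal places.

75.1458° N, 36.6250° E

Field K=10, Q=16: +10·20° lon, +16·10° lat → SW at lon 20°, lat 70°.
Square 8, 5: +8·2° lon, +5·1° lat → SW at lon 36°, lat 75°.
Subsquare h=7, d=3: +7·0.0833333° lon, +3·0.0416667° lat → SW at lon 36.5833°, lat 75.125°.
Cell spans 0.0833333° lon × 0.0416667° lat. Centre is SW corner plus half of each.
latitude 75.1458° N, longitude 36.6250° E.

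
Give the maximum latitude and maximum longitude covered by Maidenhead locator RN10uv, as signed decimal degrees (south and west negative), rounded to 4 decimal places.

40.9167, 163.7500

Field R=17, N=13: +17·20° lon, +13·10° lat → SW at lon 160°, lat 40°.
Square 1, 0: +1·2° lon, +0·1° lat → SW at lon 162°, lat 40°.
Subsquare u=20, v=21: +20·0.0833333° lon, +21·0.0416667° lat → SW at lon 163.667°, lat 40.875°.
Cell spans 0.0833333° lon × 0.0416667° lat. NE corner is SW corner plus one full cell.
latitude 40.9167, longitude 163.7500.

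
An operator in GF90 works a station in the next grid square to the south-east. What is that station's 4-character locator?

HE09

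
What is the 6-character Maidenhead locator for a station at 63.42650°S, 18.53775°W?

Shift to the Maidenhead origin (180°W, 90°S): lon 161.4623, lat 26.5735.
Field (20°×10°, letters A–R): 161.4623/20 → 8 → I, 26.5735/10 → 2 → C; chars IC.
Square (2°×1°, digits 0–9): 1.4623/2 → 0, 6.5735/1 → 6; chars 06.
Subsquare (5′×2.5′, letters a–x): 1.4623/0.0833333 → 17 → r, 0.5735/0.0416667 → 13 → n; chars rn.

IC06rn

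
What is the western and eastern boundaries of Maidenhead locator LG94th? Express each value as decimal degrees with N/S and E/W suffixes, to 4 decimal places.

59.5833° E, 59.6667° E

Field L=11, G=6: +11·20° lon, +6·10° lat → SW at lon 40°, lat -30°.
Square 9, 4: +9·2° lon, +4·1° lat → SW at lon 58°, lat -26°.
Subsquare t=19, h=7: +19·0.0833333° lon, +7·0.0416667° lat → SW at lon 59.5833°, lat -25.7083°.
Cell spans 0.0833333° lon × 0.0416667° lat.
west 59.5833° E, east 59.6667° E.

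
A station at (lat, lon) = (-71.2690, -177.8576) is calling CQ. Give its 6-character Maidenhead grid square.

AB18br

Add 180° to longitude and 90° to latitude: 2.1424, 18.7310.
Field (20°×10°, letters A–R): 2.1424/20 → 0 → A, 18.7310/10 → 1 → B; chars AB.
Square (2°×1°, digits 0–9): 2.1424/2 → 1, 8.7310/1 → 8; chars 18.
Subsquare (5′×2.5′, letters a–x): 0.1424/0.0833333 → 1 → b, 0.7310/0.0416667 → 17 → r; chars br.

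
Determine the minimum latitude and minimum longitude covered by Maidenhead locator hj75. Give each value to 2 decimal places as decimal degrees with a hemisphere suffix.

Field H=7, J=9: +7·20° lon, +9·10° lat → SW at lon -40°, lat 0°.
Square 7, 5: +7·2° lon, +5·1° lat → SW at lon -26°, lat 5°.
latitude 5.00° N, longitude 26.00° W.

5.00° N, 26.00° W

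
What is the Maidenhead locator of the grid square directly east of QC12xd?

Longitude subsquare x = 23; +1 → 24, wraps to 0 = a, carry into square.
Longitude square 1; +1 → 2.
The latitude characters are unchanged.

QC22ad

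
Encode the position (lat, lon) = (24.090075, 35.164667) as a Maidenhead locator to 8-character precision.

KL74nc91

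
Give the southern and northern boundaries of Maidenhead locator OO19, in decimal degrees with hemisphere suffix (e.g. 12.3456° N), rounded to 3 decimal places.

Field O=14, O=14: +14·20° lon, +14·10° lat → SW at lon 100°, lat 50°.
Square 1, 9: +1·2° lon, +9·1° lat → SW at lon 102°, lat 59°.
Cell spans 2° lon × 1° lat.
south 59.000° N, north 60.000° N.

59.000° N, 60.000° N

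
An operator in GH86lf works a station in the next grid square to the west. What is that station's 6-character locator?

GH86kf

Longitude subsquare l = 11; −1 → 10 = k.
The latitude characters are unchanged.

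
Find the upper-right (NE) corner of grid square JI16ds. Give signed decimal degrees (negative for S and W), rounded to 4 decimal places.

Field J=9, I=8: +9·20° lon, +8·10° lat → SW at lon 0°, lat -10°.
Square 1, 6: +1·2° lon, +6·1° lat → SW at lon 2°, lat -4°.
Subsquare d=3, s=18: +3·0.0833333° lon, +18·0.0416667° lat → SW at lon 2.25°, lat -3.25°.
Cell spans 0.0833333° lon × 0.0416667° lat. NE corner is SW corner plus one full cell.
latitude -3.2083, longitude 2.3333.

-3.2083, 2.3333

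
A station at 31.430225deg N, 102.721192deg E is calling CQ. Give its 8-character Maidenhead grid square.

Offset from 180°W / 90°S: lon 282.72119°, lat 121.43023°.
Field: 282.72119/20 → 14 → O, 121.43023/10 → 12 → M; chars OM.
Square: 2.72119/2 → 1, 1.43023/1 → 1; chars 11.
Subsquare: 0.72119/0.0833333 → 8 → i, 0.43023/0.0416667 → 10 → k; chars ik.
Extended square: 0.05453/0.00833333 → 6, 0.01356/0.00416667 → 3; chars 63.

OM11ik63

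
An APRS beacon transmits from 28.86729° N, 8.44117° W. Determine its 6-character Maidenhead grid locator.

Add 180° to longitude and 90° to latitude: 171.5588, 118.8673.
Field: 171.5588/20 → 8 → I, 118.8673/10 → 11 → L; chars IL.
Square: 11.5588/2 → 5, 8.8673/1 → 8; chars 58.
Subsquare: 1.5588/0.0833333 → 18 → s, 0.8673/0.0416667 → 20 → u; chars su.

IL58su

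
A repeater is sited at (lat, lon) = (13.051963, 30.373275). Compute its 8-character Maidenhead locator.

KK53eb42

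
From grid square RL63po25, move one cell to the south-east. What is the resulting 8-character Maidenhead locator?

Longitude extended square 2; +1 → 3.
Latitude extended square 5; −1 → 4.

RL63po34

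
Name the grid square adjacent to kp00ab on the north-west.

JP90xc

Longitude subsquare a = 0; −1 → -1, wraps to 23 = x, carry into square.
Longitude square 0; −1 → -1, wraps to 9, carry into field.
Longitude field K = 10; −1 → 9 = J.
Latitude subsquare b = 1; +1 → 2 = c.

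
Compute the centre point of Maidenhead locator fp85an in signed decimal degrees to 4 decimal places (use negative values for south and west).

Field F=5, P=15: +5·20° lon, +15·10° lat → SW at lon -80°, lat 60°.
Square 8, 5: +8·2° lon, +5·1° lat → SW at lon -64°, lat 65°.
Subsquare a=0, n=13: +0·0.0833333° lon, +13·0.0416667° lat → SW at lon -64°, lat 65.5417°.
Cell spans 0.0833333° lon × 0.0416667° lat. Centre is SW corner plus half of each.
latitude 65.5625, longitude -63.9583.

65.5625, -63.9583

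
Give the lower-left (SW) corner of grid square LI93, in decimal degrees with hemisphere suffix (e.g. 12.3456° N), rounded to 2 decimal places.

Field L=11, I=8: +11·20° lon, +8·10° lat → SW at lon 40°, lat -10°.
Square 9, 3: +9·2° lon, +3·1° lat → SW at lon 58°, lat -7°.
latitude 7.00° S, longitude 58.00° E.

7.00° S, 58.00° E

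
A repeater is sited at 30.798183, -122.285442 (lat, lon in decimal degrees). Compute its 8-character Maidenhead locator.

CM80ut51

Add 180° to longitude and 90° to latitude: 57.71456, 120.79818.
Field: 57.71456/20 → 2 → C, 120.79818/10 → 12 → M; chars CM.
Square: 17.71456/2 → 8, 0.79818/1 → 0; chars 80.
Subsquare: 1.71456/0.0833333 → 20 → u, 0.79818/0.0416667 → 19 → t; chars ut.
Extended square: 0.04789/0.00833333 → 5, 0.00652/0.00416667 → 1; chars 51.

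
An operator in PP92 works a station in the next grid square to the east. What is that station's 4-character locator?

QP02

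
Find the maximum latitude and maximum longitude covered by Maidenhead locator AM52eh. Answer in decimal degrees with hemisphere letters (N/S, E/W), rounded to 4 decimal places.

32.3333° N, 169.5833° W

Field A=0, M=12: +0·20° lon, +12·10° lat → SW at lon -180°, lat 30°.
Square 5, 2: +5·2° lon, +2·1° lat → SW at lon -170°, lat 32°.
Subsquare e=4, h=7: +4·0.0833333° lon, +7·0.0416667° lat → SW at lon -169.667°, lat 32.2917°.
Cell spans 0.0833333° lon × 0.0416667° lat. NE corner is SW corner plus one full cell.
latitude 32.3333° N, longitude 169.5833° W.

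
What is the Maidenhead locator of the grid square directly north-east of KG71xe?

KG81af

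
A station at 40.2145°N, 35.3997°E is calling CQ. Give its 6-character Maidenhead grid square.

KN70qf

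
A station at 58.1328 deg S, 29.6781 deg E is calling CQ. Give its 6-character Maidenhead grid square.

KD41uu

Offset from 180°W / 90°S: lon 209.6781°, lat 31.8672°.
Field: lon ⌊209.6781/20⌋ = 10 → K; lat ⌊31.8672/10⌋ = 3 → D.
Square: lon ⌊9.6781/2⌋ = 4; lat ⌊1.8672/1⌋ = 1.
Subsquare: lon ⌊1.6781/0.0833333⌋ = 20 → u; lat ⌊0.8672/0.0416667⌋ = 20 → u.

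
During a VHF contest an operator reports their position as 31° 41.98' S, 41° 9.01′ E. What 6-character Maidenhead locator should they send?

Shift to the Maidenhead origin (180°W, 90°S): lon 221.1502, lat 58.3003.
Field: lon ⌊221.1502/20⌋ = 11 → L; lat ⌊58.3003/10⌋ = 5 → F.
Square: lon ⌊1.1502/2⌋ = 0; lat ⌊8.3003/1⌋ = 8.
Subsquare: lon ⌊1.1502/0.0833333⌋ = 13 → n; lat ⌊0.3003/0.0416667⌋ = 7 → h.

LF08nh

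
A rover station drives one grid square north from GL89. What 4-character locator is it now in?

Latitude square 9; +1 → 10, wraps to 0, carry into field.
Latitude field L = 11; +1 → 12 = M.
The longitude characters are unchanged.

GM80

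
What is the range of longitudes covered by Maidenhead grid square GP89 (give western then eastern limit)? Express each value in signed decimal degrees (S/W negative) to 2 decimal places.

Field G=6, P=15: +6·20° lon, +15·10° lat → SW at lon -60°, lat 60°.
Square 8, 9: +8·2° lon, +9·1° lat → SW at lon -44°, lat 69°.
Cell spans 2° lon × 1° lat.
west -44.00, east -42.00.

-44.00, -42.00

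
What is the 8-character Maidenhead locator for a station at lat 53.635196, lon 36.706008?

KO83ip42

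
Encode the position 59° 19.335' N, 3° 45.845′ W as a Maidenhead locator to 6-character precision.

IO89ch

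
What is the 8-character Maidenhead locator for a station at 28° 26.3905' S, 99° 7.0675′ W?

Shift to the Maidenhead origin (180°W, 90°S): lon 80.88221, lat 61.56016.
Field (20°×10°, letters A–R): lon ⌊80.88221/20⌋ = 4 → E; lat ⌊61.56016/10⌋ = 6 → G.
Square (2°×1°, digits 0–9): lon ⌊0.88221/2⌋ = 0; lat ⌊1.56016/1⌋ = 1.
Subsquare (5′×2.5′, letters a–x): lon ⌊0.88221/0.0833333⌋ = 10 → k; lat ⌊0.56016/0.0416667⌋ = 13 → n.
Extended square (30″×15″, digits 0–9): lon ⌊0.04888/0.00833333⌋ = 5; lat ⌊0.01849/0.00416667⌋ = 4.

EG01kn54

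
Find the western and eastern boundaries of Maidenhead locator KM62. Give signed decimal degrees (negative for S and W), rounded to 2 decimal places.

32.00, 34.00

Field K=10, M=12: +10·20° lon, +12·10° lat → SW at lon 20°, lat 30°.
Square 6, 2: +6·2° lon, +2·1° lat → SW at lon 32°, lat 32°.
Cell spans 2° lon × 1° lat.
west 32.00, east 34.00.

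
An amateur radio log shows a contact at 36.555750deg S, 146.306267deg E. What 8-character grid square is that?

QF33dk66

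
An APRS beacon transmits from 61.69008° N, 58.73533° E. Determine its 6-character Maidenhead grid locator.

Shift to the Maidenhead origin (180°W, 90°S): lon 238.7353, lat 151.6901.
Field (20°×10°, letters A–R): lon ⌊238.7353/20⌋ = 11 → L; lat ⌊151.6901/10⌋ = 15 → P.
Square (2°×1°, digits 0–9): lon ⌊18.7353/2⌋ = 9; lat ⌊1.6901/1⌋ = 1.
Subsquare (5′×2.5′, letters a–x): lon ⌊0.7353/0.0833333⌋ = 8 → i; lat ⌊0.6901/0.0416667⌋ = 16 → q.

LP91iq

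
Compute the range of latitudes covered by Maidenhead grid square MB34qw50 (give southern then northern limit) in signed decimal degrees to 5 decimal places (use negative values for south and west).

-75.08333, -75.07917

Field M=12, B=1: +12·20° lon, +1·10° lat → SW at lon 60°, lat -80°.
Square 3, 4: +3·2° lon, +4·1° lat → SW at lon 66°, lat -76°.
Subsquare q=16, w=22: +16·0.0833333° lon, +22·0.0416667° lat → SW at lon 67.3333°, lat -75.0833°.
Extended square 5, 0: +5·0.00833333° lon, +0·0.00416667° lat → SW at lon 67.375°, lat -75.0833°.
Cell spans 0.00833333° lon × 0.00416667° lat.
south -75.08333, north -75.07917.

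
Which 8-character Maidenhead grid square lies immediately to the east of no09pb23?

NO09pb33

Longitude extended square 2; +1 → 3.
The latitude characters are unchanged.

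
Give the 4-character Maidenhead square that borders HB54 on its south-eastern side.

HB63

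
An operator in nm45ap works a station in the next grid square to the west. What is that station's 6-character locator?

Longitude subsquare a = 0; −1 → -1, wraps to 23 = x, carry into square.
Longitude square 4; −1 → 3.
The latitude characters are unchanged.

NM35xp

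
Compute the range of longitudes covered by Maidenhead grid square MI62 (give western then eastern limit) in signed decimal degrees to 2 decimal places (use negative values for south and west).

72.00, 74.00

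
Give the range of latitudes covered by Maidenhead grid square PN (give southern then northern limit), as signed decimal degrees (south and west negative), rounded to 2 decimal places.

40.00, 50.00

Field P=15, N=13: +15·20° lon, +13·10° lat → SW at lon 120°, lat 40°.
Cell spans 20° lon × 10° lat.
south 40.00, north 50.00.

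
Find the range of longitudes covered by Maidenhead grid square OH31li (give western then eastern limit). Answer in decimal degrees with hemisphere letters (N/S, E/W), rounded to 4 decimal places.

Field O=14, H=7: +14·20° lon, +7·10° lat → SW at lon 100°, lat -20°.
Square 3, 1: +3·2° lon, +1·1° lat → SW at lon 106°, lat -19°.
Subsquare l=11, i=8: +11·0.0833333° lon, +8·0.0416667° lat → SW at lon 106.917°, lat -18.6667°.
Cell spans 0.0833333° lon × 0.0416667° lat.
west 106.9167° E, east 107.0000° E.

106.9167° E, 107.0000° E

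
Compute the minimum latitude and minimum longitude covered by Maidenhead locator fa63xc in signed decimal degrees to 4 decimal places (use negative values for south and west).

Field F=5, A=0: +5·20° lon, +0·10° lat → SW at lon -80°, lat -90°.
Square 6, 3: +6·2° lon, +3·1° lat → SW at lon -68°, lat -87°.
Subsquare x=23, c=2: +23·0.0833333° lon, +2·0.0416667° lat → SW at lon -66.0833°, lat -86.9167°.
latitude -86.9167, longitude -66.0833.

-86.9167, -66.0833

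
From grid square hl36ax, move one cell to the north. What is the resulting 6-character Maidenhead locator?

Latitude subsquare x = 23; +1 → 24, wraps to 0 = a, carry into square.
Latitude square 6; +1 → 7.
The longitude characters are unchanged.

HL37aa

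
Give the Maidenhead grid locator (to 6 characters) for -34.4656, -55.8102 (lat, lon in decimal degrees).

Shift to the Maidenhead origin (180°W, 90°S): lon 124.1898, lat 55.5344.
Field: lon ⌊124.1898/20⌋ = 6 → G; lat ⌊55.5344/10⌋ = 5 → F.
Square: lon ⌊4.1898/2⌋ = 2; lat ⌊5.5344/1⌋ = 5.
Subsquare: lon ⌊0.1898/0.0833333⌋ = 2 → c; lat ⌊0.5344/0.0416667⌋ = 12 → m.

GF25cm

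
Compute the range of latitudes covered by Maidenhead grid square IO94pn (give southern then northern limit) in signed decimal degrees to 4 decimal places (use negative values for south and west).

54.5417, 54.5833

Field I=8, O=14: +8·20° lon, +14·10° lat → SW at lon -20°, lat 50°.
Square 9, 4: +9·2° lon, +4·1° lat → SW at lon -2°, lat 54°.
Subsquare p=15, n=13: +15·0.0833333° lon, +13·0.0416667° lat → SW at lon -0.75°, lat 54.5417°.
Cell spans 0.0833333° lon × 0.0416667° lat.
south 54.5417, north 54.5833.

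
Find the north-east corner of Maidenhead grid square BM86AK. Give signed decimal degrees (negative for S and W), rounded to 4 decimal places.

36.4583, -143.9167

Field B=1, M=12: +1·20° lon, +12·10° lat → SW at lon -160°, lat 30°.
Square 8, 6: +8·2° lon, +6·1° lat → SW at lon -144°, lat 36°.
Subsquare a=0, k=10: +0·0.0833333° lon, +10·0.0416667° lat → SW at lon -144°, lat 36.4167°.
Cell spans 0.0833333° lon × 0.0416667° lat. NE corner is SW corner plus one full cell.
latitude 36.4583, longitude -143.9167.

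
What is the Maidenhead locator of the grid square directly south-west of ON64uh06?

Longitude extended square 0; −1 → -1, wraps to 9, carry into subsquare.
Longitude subsquare u = 20; −1 → 19 = t.
Latitude extended square 6; −1 → 5.

ON64th95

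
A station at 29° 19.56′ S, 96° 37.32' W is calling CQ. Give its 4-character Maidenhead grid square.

EG10

Shift to the Maidenhead origin (180°W, 90°S): lon 83.38, lat 60.67.
Field (20°×10°, letters A–R): lon ⌊83.38/20⌋ = 4 → E; lat ⌊60.67/10⌋ = 6 → G.
Square (2°×1°, digits 0–9): lon ⌊3.38/2⌋ = 1; lat ⌊0.67/1⌋ = 0.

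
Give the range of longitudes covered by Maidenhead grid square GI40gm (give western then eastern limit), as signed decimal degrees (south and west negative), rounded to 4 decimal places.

Field G=6, I=8: +6·20° lon, +8·10° lat → SW at lon -60°, lat -10°.
Square 4, 0: +4·2° lon, +0·1° lat → SW at lon -52°, lat -10°.
Subsquare g=6, m=12: +6·0.0833333° lon, +12·0.0416667° lat → SW at lon -51.5°, lat -9.5°.
Cell spans 0.0833333° lon × 0.0416667° lat.
west -51.5000, east -51.4167.

-51.5000, -51.4167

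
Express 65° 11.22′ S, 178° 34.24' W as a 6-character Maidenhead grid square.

AC04rt

Offset from 180°W / 90°S: lon 1.4293°, lat 24.8130°.
Field: 1.4293/20 → 0 → A, 24.8130/10 → 2 → C; chars AC.
Square: 1.4293/2 → 0, 4.8130/1 → 4; chars 04.
Subsquare: 1.4293/0.0833333 → 17 → r, 0.8130/0.0416667 → 19 → t; chars rt.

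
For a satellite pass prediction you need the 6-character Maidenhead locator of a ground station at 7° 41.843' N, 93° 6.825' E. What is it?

Offset from 180°W / 90°S: lon 273.1137°, lat 97.6974°.
Field (20°×10°, letters A–R): lon ⌊273.1137/20⌋ = 13 → N; lat ⌊97.6974/10⌋ = 9 → J.
Square (2°×1°, digits 0–9): lon ⌊13.1137/2⌋ = 6; lat ⌊7.6974/1⌋ = 7.
Subsquare (5′×2.5′, letters a–x): lon ⌊1.1137/0.0833333⌋ = 13 → n; lat ⌊0.6974/0.0416667⌋ = 16 → q.

NJ67nq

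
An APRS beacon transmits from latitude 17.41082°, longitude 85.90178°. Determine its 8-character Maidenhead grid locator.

Add 180° to longitude and 90° to latitude: 265.90178, 107.41082.
Field: lon ⌊265.90178/20⌋ = 13 → N; lat ⌊107.41082/10⌋ = 10 → K.
Square: lon ⌊5.90178/2⌋ = 2; lat ⌊7.41082/1⌋ = 7.
Subsquare: lon ⌊1.90178/0.0833333⌋ = 22 → w; lat ⌊0.41082/0.0416667⌋ = 9 → j.
Extended square: lon ⌊0.06845/0.00833333⌋ = 8; lat ⌊0.03582/0.00416667⌋ = 8.

NK27wj88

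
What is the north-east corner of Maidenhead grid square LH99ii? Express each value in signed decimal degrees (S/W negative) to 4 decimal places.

-10.6250, 58.7500

Field L=11, H=7: +11·20° lon, +7·10° lat → SW at lon 40°, lat -20°.
Square 9, 9: +9·2° lon, +9·1° lat → SW at lon 58°, lat -11°.
Subsquare i=8, i=8: +8·0.0833333° lon, +8·0.0416667° lat → SW at lon 58.6667°, lat -10.6667°.
Cell spans 0.0833333° lon × 0.0416667° lat. NE corner is SW corner plus one full cell.
latitude -10.6250, longitude 58.7500.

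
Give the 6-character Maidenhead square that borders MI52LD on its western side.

MI52kd

Longitude subsquare l = 11; −1 → 10 = k.
The latitude characters are unchanged.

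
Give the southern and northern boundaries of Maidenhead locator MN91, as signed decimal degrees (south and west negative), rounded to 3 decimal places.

41.000, 42.000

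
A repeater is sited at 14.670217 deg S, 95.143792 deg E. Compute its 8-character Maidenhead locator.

NH75nh79

Shift to the Maidenhead origin (180°W, 90°S): lon 275.14379, lat 75.32978.
Field: lon ⌊275.14379/20⌋ = 13 → N; lat ⌊75.32978/10⌋ = 7 → H.
Square: lon ⌊15.14379/2⌋ = 7; lat ⌊5.32978/1⌋ = 5.
Subsquare: lon ⌊1.14379/0.0833333⌋ = 13 → n; lat ⌊0.32978/0.0416667⌋ = 7 → h.
Extended square: lon ⌊0.06046/0.00833333⌋ = 7; lat ⌊0.03812/0.00416667⌋ = 9.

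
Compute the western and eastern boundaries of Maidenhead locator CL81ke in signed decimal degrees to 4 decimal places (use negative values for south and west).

-123.1667, -123.0833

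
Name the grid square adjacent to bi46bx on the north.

Latitude subsquare x = 23; +1 → 24, wraps to 0 = a, carry into square.
Latitude square 6; +1 → 7.
The longitude characters are unchanged.

BI47ba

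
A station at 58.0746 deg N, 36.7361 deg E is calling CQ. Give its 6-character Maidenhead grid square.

Offset from 180°W / 90°S: lon 216.7361°, lat 148.0746°.
Field: lon ⌊216.7361/20⌋ = 10 → K; lat ⌊148.0746/10⌋ = 14 → O.
Square: lon ⌊16.7361/2⌋ = 8; lat ⌊8.0746/1⌋ = 8.
Subsquare: lon ⌊0.7361/0.0833333⌋ = 8 → i; lat ⌊0.0746/0.0416667⌋ = 1 → b.

KO88ib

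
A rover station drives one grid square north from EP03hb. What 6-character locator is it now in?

EP03hc

Latitude subsquare b = 1; +1 → 2 = c.
The longitude characters are unchanged.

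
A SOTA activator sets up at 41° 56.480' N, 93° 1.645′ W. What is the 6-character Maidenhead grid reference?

Shift to the Maidenhead origin (180°W, 90°S): lon 86.9726, lat 131.9413.
Field: 86.9726/20 → 4 → E, 131.9413/10 → 13 → N; chars EN.
Square: 6.9726/2 → 3, 1.9413/1 → 1; chars 31.
Subsquare: 0.9726/0.0833333 → 11 → l, 0.9413/0.0416667 → 22 → w; chars lw.

EN31lw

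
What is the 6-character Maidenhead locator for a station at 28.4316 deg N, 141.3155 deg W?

BL98ik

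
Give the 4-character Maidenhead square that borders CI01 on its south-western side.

Longitude square 0; −1 → -1, wraps to 9, carry into field.
Longitude field C = 2; −1 → 1 = B.
Latitude square 1; −1 → 0.

BI90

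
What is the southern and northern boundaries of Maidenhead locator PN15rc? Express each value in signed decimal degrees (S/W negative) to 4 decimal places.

45.0833, 45.1250

Field P=15, N=13: +15·20° lon, +13·10° lat → SW at lon 120°, lat 40°.
Square 1, 5: +1·2° lon, +5·1° lat → SW at lon 122°, lat 45°.
Subsquare r=17, c=2: +17·0.0833333° lon, +2·0.0416667° lat → SW at lon 123.417°, lat 45.0833°.
Cell spans 0.0833333° lon × 0.0416667° lat.
south 45.0833, north 45.1250.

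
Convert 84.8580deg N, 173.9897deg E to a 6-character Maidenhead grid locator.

Offset from 180°W / 90°S: lon 353.9897°, lat 174.8580°.
Field: 353.9897/20 → 17 → R, 174.8580/10 → 17 → R; chars RR.
Square: 13.9897/2 → 6, 4.8580/1 → 4; chars 64.
Subsquare: 1.9897/0.0833333 → 23 → x, 0.8580/0.0416667 → 20 → u; chars xu.

RR64xu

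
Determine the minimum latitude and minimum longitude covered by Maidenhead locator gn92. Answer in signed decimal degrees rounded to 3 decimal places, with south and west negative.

42.000, -42.000

Field G=6, N=13: +6·20° lon, +13·10° lat → SW at lon -60°, lat 40°.
Square 9, 2: +9·2° lon, +2·1° lat → SW at lon -42°, lat 42°.
latitude 42.000, longitude -42.000.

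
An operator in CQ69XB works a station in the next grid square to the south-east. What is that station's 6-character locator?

CQ79aa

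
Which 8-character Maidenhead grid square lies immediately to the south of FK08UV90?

FK08uu99

Latitude extended square 0; −1 → -1, wraps to 9, carry into subsquare.
Latitude subsquare v = 21; −1 → 20 = u.
The longitude characters are unchanged.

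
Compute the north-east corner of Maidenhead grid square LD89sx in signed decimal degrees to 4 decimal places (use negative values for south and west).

-50.0000, 57.5833

Field L=11, D=3: +11·20° lon, +3·10° lat → SW at lon 40°, lat -60°.
Square 8, 9: +8·2° lon, +9·1° lat → SW at lon 56°, lat -51°.
Subsquare s=18, x=23: +18·0.0833333° lon, +23·0.0416667° lat → SW at lon 57.5°, lat -50.0417°.
Cell spans 0.0833333° lon × 0.0416667° lat. NE corner is SW corner plus one full cell.
latitude -50.0000, longitude 57.5833.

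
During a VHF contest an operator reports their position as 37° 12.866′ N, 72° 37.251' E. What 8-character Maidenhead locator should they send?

MM67hf41

Add 180° to longitude and 90° to latitude: 252.62085, 127.21443.
Field: lon ⌊252.62085/20⌋ = 12 → M; lat ⌊127.21443/10⌋ = 12 → M.
Square: lon ⌊12.62085/2⌋ = 6; lat ⌊7.21443/1⌋ = 7.
Subsquare: lon ⌊0.62085/0.0833333⌋ = 7 → h; lat ⌊0.21443/0.0416667⌋ = 5 → f.
Extended square: lon ⌊0.03752/0.00833333⌋ = 4; lat ⌊0.00610/0.00416667⌋ = 1.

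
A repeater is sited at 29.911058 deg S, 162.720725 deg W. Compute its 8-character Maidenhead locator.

AG80pc31

Shift to the Maidenhead origin (180°W, 90°S): lon 17.27928, lat 60.08894.
Field: 17.27928/20 → 0 → A, 60.08894/10 → 6 → G; chars AG.
Square: 17.27928/2 → 8, 0.08894/1 → 0; chars 80.
Subsquare: 1.27928/0.0833333 → 15 → p, 0.08894/0.0416667 → 2 → c; chars pc.
Extended square: 0.02928/0.00833333 → 3, 0.00561/0.00416667 → 1; chars 31.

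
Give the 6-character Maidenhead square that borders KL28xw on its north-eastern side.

KL38ax

Longitude subsquare x = 23; +1 → 24, wraps to 0 = a, carry into square.
Longitude square 2; +1 → 3.
Latitude subsquare w = 22; +1 → 23 = x.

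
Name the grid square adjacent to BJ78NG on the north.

Latitude subsquare g = 6; +1 → 7 = h.
The longitude characters are unchanged.

BJ78nh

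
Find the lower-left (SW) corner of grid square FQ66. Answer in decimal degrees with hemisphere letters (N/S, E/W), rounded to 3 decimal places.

Field F=5, Q=16: +5·20° lon, +16·10° lat → SW at lon -80°, lat 70°.
Square 6, 6: +6·2° lon, +6·1° lat → SW at lon -68°, lat 76°.
latitude 76.000° N, longitude 68.000° W.

76.000° N, 68.000° W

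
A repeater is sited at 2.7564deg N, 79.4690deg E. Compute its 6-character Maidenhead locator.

MJ92rs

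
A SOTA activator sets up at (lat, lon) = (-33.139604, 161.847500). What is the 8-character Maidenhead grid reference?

RF06wu16

Add 180° to longitude and 90° to latitude: 341.84750, 56.86040.
Field (20°×10°, letters A–R): lon ⌊341.84750/20⌋ = 17 → R; lat ⌊56.86040/10⌋ = 5 → F.
Square (2°×1°, digits 0–9): lon ⌊1.84750/2⌋ = 0; lat ⌊6.86040/1⌋ = 6.
Subsquare (5′×2.5′, letters a–x): lon ⌊1.84750/0.0833333⌋ = 22 → w; lat ⌊0.86040/0.0416667⌋ = 20 → u.
Extended square (30″×15″, digits 0–9): lon ⌊0.01417/0.00833333⌋ = 1; lat ⌊0.02706/0.00416667⌋ = 6.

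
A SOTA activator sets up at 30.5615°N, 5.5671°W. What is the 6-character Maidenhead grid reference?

Add 180° to longitude and 90° to latitude: 174.4329, 120.5615.
Field: 174.4329/20 → 8 → I, 120.5615/10 → 12 → M; chars IM.
Square: 14.4329/2 → 7, 0.5615/1 → 0; chars 70.
Subsquare: 0.4329/0.0833333 → 5 → f, 0.5615/0.0416667 → 13 → n; chars fn.

IM70fn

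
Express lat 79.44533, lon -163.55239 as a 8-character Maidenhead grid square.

AQ89fk36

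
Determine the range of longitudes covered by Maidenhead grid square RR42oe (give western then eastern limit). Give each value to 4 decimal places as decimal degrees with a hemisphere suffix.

169.1667° E, 169.2500° E

Field R=17, R=17: +17·20° lon, +17·10° lat → SW at lon 160°, lat 80°.
Square 4, 2: +4·2° lon, +2·1° lat → SW at lon 168°, lat 82°.
Subsquare o=14, e=4: +14·0.0833333° lon, +4·0.0416667° lat → SW at lon 169.167°, lat 82.1667°.
Cell spans 0.0833333° lon × 0.0416667° lat.
west 169.1667° E, east 169.2500° E.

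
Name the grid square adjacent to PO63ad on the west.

PO53xd

Longitude subsquare a = 0; −1 → -1, wraps to 23 = x, carry into square.
Longitude square 6; −1 → 5.
The latitude characters are unchanged.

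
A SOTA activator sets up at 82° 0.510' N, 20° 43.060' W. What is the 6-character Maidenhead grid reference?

Shift to the Maidenhead origin (180°W, 90°S): lon 159.2823, lat 172.0085.
Field: 159.2823/20 → 7 → H, 172.0085/10 → 17 → R; chars HR.
Square: 19.2823/2 → 9, 2.0085/1 → 2; chars 92.
Subsquare: 1.2823/0.0833333 → 15 → p, 0.0085/0.0416667 → 0 → a; chars pa.

HR92pa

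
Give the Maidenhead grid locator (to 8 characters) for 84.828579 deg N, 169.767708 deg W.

Add 180° to longitude and 90° to latitude: 10.23229, 174.82858.
Field: lon ⌊10.23229/20⌋ = 0 → A; lat ⌊174.82858/10⌋ = 17 → R.
Square: lon ⌊10.23229/2⌋ = 5; lat ⌊4.82858/1⌋ = 4.
Subsquare: lon ⌊0.23229/0.0833333⌋ = 2 → c; lat ⌊0.82858/0.0416667⌋ = 19 → t.
Extended square: lon ⌊0.06563/0.00833333⌋ = 7; lat ⌊0.03691/0.00416667⌋ = 8.

AR54ct78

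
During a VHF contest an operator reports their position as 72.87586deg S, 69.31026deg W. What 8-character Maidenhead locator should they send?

Offset from 180°W / 90°S: lon 110.68974°, lat 17.12414°.
Field: lon ⌊110.68974/20⌋ = 5 → F; lat ⌊17.12414/10⌋ = 1 → B.
Square: lon ⌊10.68974/2⌋ = 5; lat ⌊7.12414/1⌋ = 7.
Subsquare: lon ⌊0.68974/0.0833333⌋ = 8 → i; lat ⌊0.12414/0.0416667⌋ = 2 → c.
Extended square: lon ⌊0.02307/0.00833333⌋ = 2; lat ⌊0.04081/0.00416667⌋ = 9.

FB57ic29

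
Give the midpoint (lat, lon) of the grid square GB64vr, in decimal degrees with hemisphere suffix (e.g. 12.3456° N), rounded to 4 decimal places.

Field G=6, B=1: +6·20° lon, +1·10° lat → SW at lon -60°, lat -80°.
Square 6, 4: +6·2° lon, +4·1° lat → SW at lon -48°, lat -76°.
Subsquare v=21, r=17: +21·0.0833333° lon, +17·0.0416667° lat → SW at lon -46.25°, lat -75.2917°.
Cell spans 0.0833333° lon × 0.0416667° lat. Centre is SW corner plus half of each.
latitude 75.2708° S, longitude 46.2083° W.

75.2708° S, 46.2083° W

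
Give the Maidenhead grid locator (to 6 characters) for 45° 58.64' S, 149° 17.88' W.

Offset from 180°W / 90°S: lon 30.7020°, lat 44.0227°.
Field: lon ⌊30.7020/20⌋ = 1 → B; lat ⌊44.0227/10⌋ = 4 → E.
Square: lon ⌊10.7020/2⌋ = 5; lat ⌊4.0227/1⌋ = 4.
Subsquare: lon ⌊0.7020/0.0833333⌋ = 8 → i; lat ⌊0.0227/0.0416667⌋ = 0 → a.

BE54ia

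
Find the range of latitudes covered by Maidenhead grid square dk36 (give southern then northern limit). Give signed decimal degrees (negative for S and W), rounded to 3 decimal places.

16.000, 17.000

Field D=3, K=10: +3·20° lon, +10·10° lat → SW at lon -120°, lat 10°.
Square 3, 6: +3·2° lon, +6·1° lat → SW at lon -114°, lat 16°.
Cell spans 2° lon × 1° lat.
south 16.000, north 17.000.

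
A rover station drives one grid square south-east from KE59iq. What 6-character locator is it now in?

KE59jp

Longitude subsquare i = 8; +1 → 9 = j.
Latitude subsquare q = 16; −1 → 15 = p.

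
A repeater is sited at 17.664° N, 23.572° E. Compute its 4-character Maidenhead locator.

KK17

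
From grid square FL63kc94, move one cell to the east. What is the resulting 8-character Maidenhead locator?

FL63lc04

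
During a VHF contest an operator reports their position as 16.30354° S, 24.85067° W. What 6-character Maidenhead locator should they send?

HH73nq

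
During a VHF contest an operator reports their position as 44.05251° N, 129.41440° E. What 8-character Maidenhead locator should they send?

PN44qb92

Shift to the Maidenhead origin (180°W, 90°S): lon 309.41440, lat 134.05251.
Field (20°×10°, letters A–R): 309.41440/20 → 15 → P, 134.05251/10 → 13 → N; chars PN.
Square (2°×1°, digits 0–9): 9.41440/2 → 4, 4.05251/1 → 4; chars 44.
Subsquare (5′×2.5′, letters a–x): 1.41440/0.0833333 → 16 → q, 0.05251/0.0416667 → 1 → b; chars qb.
Extended square (30″×15″, digits 0–9): 0.08107/0.00833333 → 9, 0.01084/0.00416667 → 2; chars 92.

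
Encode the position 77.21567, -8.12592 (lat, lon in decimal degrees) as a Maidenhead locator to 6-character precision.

IQ57wf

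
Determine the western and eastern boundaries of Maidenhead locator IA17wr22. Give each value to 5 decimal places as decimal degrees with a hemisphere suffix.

16.15000° W, 16.14167° W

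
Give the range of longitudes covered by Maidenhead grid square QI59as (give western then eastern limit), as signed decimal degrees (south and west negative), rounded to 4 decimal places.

150.0000, 150.0833

Field Q=16, I=8: +16·20° lon, +8·10° lat → SW at lon 140°, lat -10°.
Square 5, 9: +5·2° lon, +9·1° lat → SW at lon 150°, lat -1°.
Subsquare a=0, s=18: +0·0.0833333° lon, +18·0.0416667° lat → SW at lon 150°, lat -0.25°.
Cell spans 0.0833333° lon × 0.0416667° lat.
west 150.0000, east 150.0833.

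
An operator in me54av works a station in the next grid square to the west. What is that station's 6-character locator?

Longitude subsquare a = 0; −1 → -1, wraps to 23 = x, carry into square.
Longitude square 5; −1 → 4.
The latitude characters are unchanged.

ME44xv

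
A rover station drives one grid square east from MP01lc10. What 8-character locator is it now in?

MP01lc20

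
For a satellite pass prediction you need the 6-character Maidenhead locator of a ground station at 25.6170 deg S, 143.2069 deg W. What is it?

Add 180° to longitude and 90° to latitude: 36.7931, 64.3830.
Field: lon ⌊36.7931/20⌋ = 1 → B; lat ⌊64.3830/10⌋ = 6 → G.
Square: lon ⌊16.7931/2⌋ = 8; lat ⌊4.3830/1⌋ = 4.
Subsquare: lon ⌊0.7931/0.0833333⌋ = 9 → j; lat ⌊0.3830/0.0416667⌋ = 9 → j.

BG84jj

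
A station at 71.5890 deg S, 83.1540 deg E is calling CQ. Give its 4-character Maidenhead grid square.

Add 180° to longitude and 90° to latitude: 263.15, 18.41.
Field: lon ⌊263.15/20⌋ = 13 → N; lat ⌊18.41/10⌋ = 1 → B.
Square: lon ⌊3.15/2⌋ = 1; lat ⌊8.41/1⌋ = 8.

NB18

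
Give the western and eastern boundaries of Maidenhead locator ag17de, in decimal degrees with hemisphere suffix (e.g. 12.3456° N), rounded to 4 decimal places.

177.7500° W, 177.6667° W

Field A=0, G=6: +0·20° lon, +6·10° lat → SW at lon -180°, lat -30°.
Square 1, 7: +1·2° lon, +7·1° lat → SW at lon -178°, lat -23°.
Subsquare d=3, e=4: +3·0.0833333° lon, +4·0.0416667° lat → SW at lon -177.75°, lat -22.8333°.
Cell spans 0.0833333° lon × 0.0416667° lat.
west 177.7500° W, east 177.6667° W.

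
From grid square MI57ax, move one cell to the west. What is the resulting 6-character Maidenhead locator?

MI47xx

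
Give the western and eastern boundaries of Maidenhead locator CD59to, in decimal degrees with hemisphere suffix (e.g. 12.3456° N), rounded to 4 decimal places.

128.4167° W, 128.3333° W

Field C=2, D=3: +2·20° lon, +3·10° lat → SW at lon -140°, lat -60°.
Square 5, 9: +5·2° lon, +9·1° lat → SW at lon -130°, lat -51°.
Subsquare t=19, o=14: +19·0.0833333° lon, +14·0.0416667° lat → SW at lon -128.417°, lat -50.4167°.
Cell spans 0.0833333° lon × 0.0416667° lat.
west 128.4167° W, east 128.3333° W.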